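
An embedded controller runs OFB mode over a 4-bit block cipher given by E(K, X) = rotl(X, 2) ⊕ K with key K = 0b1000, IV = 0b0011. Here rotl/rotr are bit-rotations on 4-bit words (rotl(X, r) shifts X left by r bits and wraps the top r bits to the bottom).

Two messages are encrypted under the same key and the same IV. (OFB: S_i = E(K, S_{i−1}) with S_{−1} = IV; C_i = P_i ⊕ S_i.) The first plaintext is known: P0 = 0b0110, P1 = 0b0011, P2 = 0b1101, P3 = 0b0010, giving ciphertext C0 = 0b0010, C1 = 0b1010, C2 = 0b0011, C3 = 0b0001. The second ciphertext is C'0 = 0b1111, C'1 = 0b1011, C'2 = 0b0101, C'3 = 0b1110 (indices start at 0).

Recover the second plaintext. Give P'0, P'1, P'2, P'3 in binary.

In OFB with a reused IV, both messages share the same keystream S_i, so C_i ⊕ C'_i = P_i ⊕ P'_i and thus P'_i = P_i ⊕ C_i ⊕ C'_i.
P'0: 0b0110 ⊕ 0b0010 ⊕ 0b1111 = 0b1011.
P'1: 0b0011 ⊕ 0b1010 ⊕ 0b1011 = 0b0010.
P'2: 0b1101 ⊕ 0b0011 ⊕ 0b0101 = 0b1011.
P'3: 0b0010 ⊕ 0b0001 ⊕ 0b1110 = 0b1101.

P'0 = 0b1011, P'1 = 0b0010, P'2 = 0b1011, P'3 = 0b1101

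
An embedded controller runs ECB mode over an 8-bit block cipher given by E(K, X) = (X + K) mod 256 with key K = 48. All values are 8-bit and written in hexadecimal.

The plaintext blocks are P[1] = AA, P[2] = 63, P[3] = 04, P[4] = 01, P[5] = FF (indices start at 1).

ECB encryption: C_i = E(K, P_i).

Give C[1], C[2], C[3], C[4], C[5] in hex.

C[1] = F2, C[2] = AB, C[3] = 4C, C[4] = 49, C[5] = 47

C[1]: E(K, AA) = F2.
C[2]: E(K, 63) = AB.
C[3]: E(K, 04) = 4C.
C[4]: E(K, 01) = 49.
C[5]: E(K, FF) = 47.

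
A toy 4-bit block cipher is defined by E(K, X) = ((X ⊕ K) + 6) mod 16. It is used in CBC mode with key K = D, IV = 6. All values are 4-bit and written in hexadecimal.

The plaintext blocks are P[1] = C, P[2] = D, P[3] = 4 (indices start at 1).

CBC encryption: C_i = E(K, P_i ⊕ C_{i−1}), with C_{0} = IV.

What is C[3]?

C[3] = 0

C[1]: P[1] ⊕ 6 = A; E(K, A) = D.
C[2]: P[2] ⊕ D = 0; E(K, 0) = 3.
C[3]: P[3] ⊕ 3 = 7; E(K, 7) = 0.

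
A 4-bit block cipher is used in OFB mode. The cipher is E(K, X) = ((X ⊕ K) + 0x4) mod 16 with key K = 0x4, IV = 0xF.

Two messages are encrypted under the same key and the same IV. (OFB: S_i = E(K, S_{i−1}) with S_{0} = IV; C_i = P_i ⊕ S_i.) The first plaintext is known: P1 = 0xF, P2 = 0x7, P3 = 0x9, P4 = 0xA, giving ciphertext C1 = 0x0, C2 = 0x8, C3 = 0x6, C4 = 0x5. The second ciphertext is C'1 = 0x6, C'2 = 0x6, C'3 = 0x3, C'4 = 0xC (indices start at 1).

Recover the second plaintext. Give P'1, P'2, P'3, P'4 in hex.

P'1 = 0x9, P'2 = 0x9, P'3 = 0xC, P'4 = 0x3

In OFB with a reused IV, both messages share the same keystream S_i, so C_i ⊕ C'_i = P_i ⊕ P'_i and thus P'_i = P_i ⊕ C_i ⊕ C'_i.
P'1: 0xF ⊕ 0x0 ⊕ 0x6 = 0x9.
P'2: 0x7 ⊕ 0x8 ⊕ 0x6 = 0x9.
P'3: 0x9 ⊕ 0x6 ⊕ 0x3 = 0xC.
P'4: 0xA ⊕ 0x5 ⊕ 0xC = 0x3.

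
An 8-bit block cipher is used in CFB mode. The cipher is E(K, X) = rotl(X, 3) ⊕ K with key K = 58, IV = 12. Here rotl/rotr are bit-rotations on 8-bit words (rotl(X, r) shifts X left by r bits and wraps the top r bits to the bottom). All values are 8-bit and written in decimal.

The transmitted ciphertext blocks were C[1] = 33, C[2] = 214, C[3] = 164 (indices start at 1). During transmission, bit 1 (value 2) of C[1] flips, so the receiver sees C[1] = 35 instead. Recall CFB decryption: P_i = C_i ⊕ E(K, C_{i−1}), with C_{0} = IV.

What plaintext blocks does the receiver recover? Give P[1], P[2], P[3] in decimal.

Only C[1] changed, to 35. In CFB, a change in C_i flips the same bit in P_i and garbles P_{i+1}. Decrypting the received ciphertext:
P[1]: E(K, 12) = 90; 35 ⊕ 90 = 121.
P[2]: E(K, 35) = 35; 214 ⊕ 35 = 245.
P[3]: E(K, 214) = 140; 164 ⊕ 140 = 40.
Blocks that differ from the original plaintext: P[1], P[2].

P[1] = 121, P[2] = 245, P[3] = 40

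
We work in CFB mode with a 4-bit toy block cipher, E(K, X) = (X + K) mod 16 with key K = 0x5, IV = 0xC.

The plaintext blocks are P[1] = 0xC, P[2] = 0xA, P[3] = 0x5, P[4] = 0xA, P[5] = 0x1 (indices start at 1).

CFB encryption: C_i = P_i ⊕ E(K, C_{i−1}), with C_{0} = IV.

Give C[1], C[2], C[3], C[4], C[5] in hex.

C[1] = 0xD, C[2] = 0x8, C[3] = 0x8, C[4] = 0x7, C[5] = 0xD

C[1]: E(K, 0xC) = 0x1; 0xC ⊕ 0x1 = 0xD.
C[2]: E(K, 0xD) = 0x2; 0xA ⊕ 0x2 = 0x8.
C[3]: E(K, 0x8) = 0xD; 0x5 ⊕ 0xD = 0x8.
C[4]: E(K, 0x8) = 0xD; 0xA ⊕ 0xD = 0x7.
C[5]: E(K, 0x7) = 0xC; 0x1 ⊕ 0xC = 0xD.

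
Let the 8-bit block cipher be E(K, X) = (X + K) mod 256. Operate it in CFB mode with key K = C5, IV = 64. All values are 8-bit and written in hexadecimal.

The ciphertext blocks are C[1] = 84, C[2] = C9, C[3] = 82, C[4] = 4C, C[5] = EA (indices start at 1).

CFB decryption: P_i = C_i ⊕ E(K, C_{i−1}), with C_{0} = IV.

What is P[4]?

P[4] = 0B

P[4]: E(K, 82) = 47; 4C ⊕ 47 = 0B.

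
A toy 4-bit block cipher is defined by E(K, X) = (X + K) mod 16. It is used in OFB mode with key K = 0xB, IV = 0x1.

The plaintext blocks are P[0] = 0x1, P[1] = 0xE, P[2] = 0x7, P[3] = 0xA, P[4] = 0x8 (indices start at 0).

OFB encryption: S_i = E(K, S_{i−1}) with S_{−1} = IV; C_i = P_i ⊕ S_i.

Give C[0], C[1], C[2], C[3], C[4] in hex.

C[0] = 0xD, C[1] = 0x9, C[2] = 0x5, C[3] = 0x7, C[4] = 0x0

C[0]: S = E(K, 0x1) = 0xC; 0x1 ⊕ 0xC = 0xD.
C[1]: S = E(K, 0xC) = 0x7; 0xE ⊕ 0x7 = 0x9.
C[2]: S = E(K, 0x7) = 0x2; 0x7 ⊕ 0x2 = 0x5.
C[3]: S = E(K, 0x2) = 0xD; 0xA ⊕ 0xD = 0x7.
C[4]: S = E(K, 0xD) = 0x8; 0x8 ⊕ 0x8 = 0x0.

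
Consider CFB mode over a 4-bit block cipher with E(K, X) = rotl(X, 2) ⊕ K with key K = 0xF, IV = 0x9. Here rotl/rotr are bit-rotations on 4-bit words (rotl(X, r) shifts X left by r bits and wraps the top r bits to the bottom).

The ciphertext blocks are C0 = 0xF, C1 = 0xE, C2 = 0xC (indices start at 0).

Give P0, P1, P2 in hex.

P0 = 0x6, P1 = 0xE, P2 = 0x8

CFB decryption: P_i = C_i ⊕ E(K, C_{i−1}), with C_{−1} = IV.
P0: E(K, 0x9) = 0x9; 0xF ⊕ 0x9 = 0x6.
P1: E(K, 0xF) = 0x0; 0xE ⊕ 0x0 = 0xE.
P2: E(K, 0xE) = 0x4; 0xC ⊕ 0x4 = 0x8.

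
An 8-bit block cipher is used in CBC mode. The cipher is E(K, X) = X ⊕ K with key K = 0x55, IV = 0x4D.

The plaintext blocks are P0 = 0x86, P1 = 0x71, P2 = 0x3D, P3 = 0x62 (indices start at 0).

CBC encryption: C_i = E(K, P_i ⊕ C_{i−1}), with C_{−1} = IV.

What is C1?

C0: P0 ⊕ 0x4D = 0xCB; E(K, 0xCB) = 0x9E.
C1: P1 ⊕ 0x9E = 0xEF; E(K, 0xEF) = 0xBA.

C1 = 0xBA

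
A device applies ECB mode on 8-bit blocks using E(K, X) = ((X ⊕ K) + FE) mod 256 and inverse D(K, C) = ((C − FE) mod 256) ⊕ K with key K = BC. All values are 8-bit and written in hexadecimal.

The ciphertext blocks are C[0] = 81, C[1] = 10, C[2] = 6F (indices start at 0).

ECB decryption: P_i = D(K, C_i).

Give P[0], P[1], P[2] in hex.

P[0] = 3F, P[1] = AE, P[2] = CD

P[0]: D(K, 81) = 3F.
P[1]: D(K, 10) = AE.
P[2]: D(K, 6F) = CD.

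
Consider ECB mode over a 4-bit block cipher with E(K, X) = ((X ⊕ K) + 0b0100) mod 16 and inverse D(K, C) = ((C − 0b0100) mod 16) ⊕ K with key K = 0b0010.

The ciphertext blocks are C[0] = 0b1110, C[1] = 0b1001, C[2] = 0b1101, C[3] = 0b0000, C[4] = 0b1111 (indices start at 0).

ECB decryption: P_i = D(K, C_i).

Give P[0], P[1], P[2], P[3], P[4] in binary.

P[0]: D(K, 0b1110) = 0b1000.
P[1]: D(K, 0b1001) = 0b0111.
P[2]: D(K, 0b1101) = 0b1011.
P[3]: D(K, 0b0000) = 0b1110.
P[4]: D(K, 0b1111) = 0b1001.

P[0] = 0b1000, P[1] = 0b0111, P[2] = 0b1011, P[3] = 0b1110, P[4] = 0b1001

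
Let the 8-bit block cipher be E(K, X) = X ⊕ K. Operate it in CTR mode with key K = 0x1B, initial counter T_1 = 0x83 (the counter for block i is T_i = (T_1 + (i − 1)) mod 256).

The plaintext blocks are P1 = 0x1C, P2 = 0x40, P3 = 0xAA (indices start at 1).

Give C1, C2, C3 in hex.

CTR encryption: S_i = E(K, T_i) where T_i is the counter for block i; C_i = P_i ⊕ S_i.
C1: T = 0x83, S = E(K, T) = 0x98; 0x1C ⊕ 0x98 = 0x84.
C2: T = 0x84, S = E(K, T) = 0x9F; 0x40 ⊕ 0x9F = 0xDF.
C3: T = 0x85, S = E(K, T) = 0x9E; 0xAA ⊕ 0x9E = 0x34.

C1 = 0x84, C2 = 0xDF, C3 = 0x34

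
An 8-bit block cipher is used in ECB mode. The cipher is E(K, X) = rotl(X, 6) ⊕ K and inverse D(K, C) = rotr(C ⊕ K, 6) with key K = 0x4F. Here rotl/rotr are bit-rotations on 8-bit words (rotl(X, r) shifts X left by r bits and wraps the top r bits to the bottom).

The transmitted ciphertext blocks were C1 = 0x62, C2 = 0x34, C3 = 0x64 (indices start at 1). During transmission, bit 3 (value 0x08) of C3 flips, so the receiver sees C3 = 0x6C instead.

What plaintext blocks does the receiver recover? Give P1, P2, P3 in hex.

P1 = 0xB4, P2 = 0xED, P3 = 0x8C

ECB decryption: P_i = D(K, C_i).
Only C3 changed, to 0x6C. In ECB, a change in C_i affects only P_i. Decrypting the received ciphertext:
P1: D(K, 0x62) = 0xB4.
P2: D(K, 0x34) = 0xED.
P3: D(K, 0x6C) = 0x8C.
Blocks that differ from the original plaintext: P3.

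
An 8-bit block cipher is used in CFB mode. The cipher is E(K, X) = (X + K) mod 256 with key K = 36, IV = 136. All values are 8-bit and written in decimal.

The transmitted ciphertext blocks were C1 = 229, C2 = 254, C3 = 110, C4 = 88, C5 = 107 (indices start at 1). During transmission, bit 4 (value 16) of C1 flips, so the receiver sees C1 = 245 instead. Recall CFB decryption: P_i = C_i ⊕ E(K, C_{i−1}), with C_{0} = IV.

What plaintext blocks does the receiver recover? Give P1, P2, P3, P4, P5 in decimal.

Only C1 changed, to 245. In CFB, a change in C_i flips the same bit in P_i and garbles P_{i+1}. Decrypting the received ciphertext:
P1: E(K, 136) = 172; 245 ⊕ 172 = 89.
P2: E(K, 245) = 25; 254 ⊕ 25 = 231.
P3: E(K, 254) = 34; 110 ⊕ 34 = 76.
P4: E(K, 110) = 146; 88 ⊕ 146 = 202.
P5: E(K, 88) = 124; 107 ⊕ 124 = 23.
Blocks that differ from the original plaintext: P1, P2.

P1 = 89, P2 = 231, P3 = 76, P4 = 202, P5 = 23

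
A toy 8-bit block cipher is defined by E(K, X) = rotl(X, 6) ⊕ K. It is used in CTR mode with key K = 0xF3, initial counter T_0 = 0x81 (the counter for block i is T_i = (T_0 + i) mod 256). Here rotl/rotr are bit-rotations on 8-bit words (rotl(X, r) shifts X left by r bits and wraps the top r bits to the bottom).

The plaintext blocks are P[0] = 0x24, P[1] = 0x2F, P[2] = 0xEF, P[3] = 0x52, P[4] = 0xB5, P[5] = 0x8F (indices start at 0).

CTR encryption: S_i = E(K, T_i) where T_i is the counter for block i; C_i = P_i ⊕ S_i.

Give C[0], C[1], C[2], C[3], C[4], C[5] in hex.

C[0]: T = 0x81, S = E(K, T) = 0x93; 0x24 ⊕ 0x93 = 0xB7.
C[1]: T = 0x82, S = E(K, T) = 0x53; 0x2F ⊕ 0x53 = 0x7C.
C[2]: T = 0x83, S = E(K, T) = 0x13; 0xEF ⊕ 0x13 = 0xFC.
C[3]: T = 0x84, S = E(K, T) = 0xD2; 0x52 ⊕ 0xD2 = 0x80.
C[4]: T = 0x85, S = E(K, T) = 0x92; 0xB5 ⊕ 0x92 = 0x27.
C[5]: T = 0x86, S = E(K, T) = 0x52; 0x8F ⊕ 0x52 = 0xDD.

C[0] = 0xB7, C[1] = 0x7C, C[2] = 0xFC, C[3] = 0x80, C[4] = 0x27, C[5] = 0xDD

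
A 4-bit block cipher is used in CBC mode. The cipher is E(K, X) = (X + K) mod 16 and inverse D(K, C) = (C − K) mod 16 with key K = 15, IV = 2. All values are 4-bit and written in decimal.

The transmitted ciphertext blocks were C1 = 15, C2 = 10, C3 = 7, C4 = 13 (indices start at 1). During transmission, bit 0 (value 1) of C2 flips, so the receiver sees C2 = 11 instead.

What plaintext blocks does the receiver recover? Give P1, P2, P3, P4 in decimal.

P1 = 2, P2 = 3, P3 = 3, P4 = 9

CBC decryption: P_i = D(K, C_i) ⊕ C_{i−1}, with C_{0} = IV.
Only C2 changed, to 11. In CBC, a change in C_i garbles P_i and flips the same bit in P_{i+1}. Decrypting the received ciphertext:
P1: D(K, 15) = 0; 0 ⊕ 2 = 2.
P2: D(K, 11) = 12; 12 ⊕ 15 = 3.
P3: D(K, 7) = 8; 8 ⊕ 11 = 3.
P4: D(K, 13) = 14; 14 ⊕ 7 = 9.
Blocks that differ from the original plaintext: P2, P3.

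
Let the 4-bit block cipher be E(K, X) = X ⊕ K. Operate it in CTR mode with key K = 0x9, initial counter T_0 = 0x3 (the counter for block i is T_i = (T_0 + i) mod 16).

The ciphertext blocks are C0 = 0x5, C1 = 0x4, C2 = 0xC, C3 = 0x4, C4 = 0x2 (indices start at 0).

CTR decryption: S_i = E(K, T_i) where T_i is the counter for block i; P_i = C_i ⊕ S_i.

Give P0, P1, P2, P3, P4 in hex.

P0 = 0xF, P1 = 0x9, P2 = 0x0, P3 = 0xB, P4 = 0xC

P0: T = 0x3, S = E(K, T) = 0xA; 0x5 ⊕ 0xA = 0xF.
P1: T = 0x4, S = E(K, T) = 0xD; 0x4 ⊕ 0xD = 0x9.
P2: T = 0x5, S = E(K, T) = 0xC; 0xC ⊕ 0xC = 0x0.
P3: T = 0x6, S = E(K, T) = 0xF; 0x4 ⊕ 0xF = 0xB.
P4: T = 0x7, S = E(K, T) = 0xE; 0x2 ⊕ 0xE = 0xC.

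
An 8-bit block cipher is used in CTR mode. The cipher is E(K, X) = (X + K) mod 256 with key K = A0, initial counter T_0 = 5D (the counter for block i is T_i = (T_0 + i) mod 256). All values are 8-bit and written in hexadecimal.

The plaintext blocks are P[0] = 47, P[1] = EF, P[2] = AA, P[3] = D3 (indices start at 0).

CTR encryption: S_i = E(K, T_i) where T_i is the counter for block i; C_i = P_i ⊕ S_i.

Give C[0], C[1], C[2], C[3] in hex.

C[0]: T = 5D, S = E(K, T) = FD; 47 ⊕ FD = BA.
C[1]: T = 5E, S = E(K, T) = FE; EF ⊕ FE = 11.
C[2]: T = 5F, S = E(K, T) = FF; AA ⊕ FF = 55.
C[3]: T = 60, S = E(K, T) = 00; D3 ⊕ 00 = D3.

C[0] = BA, C[1] = 11, C[2] = 55, C[3] = D3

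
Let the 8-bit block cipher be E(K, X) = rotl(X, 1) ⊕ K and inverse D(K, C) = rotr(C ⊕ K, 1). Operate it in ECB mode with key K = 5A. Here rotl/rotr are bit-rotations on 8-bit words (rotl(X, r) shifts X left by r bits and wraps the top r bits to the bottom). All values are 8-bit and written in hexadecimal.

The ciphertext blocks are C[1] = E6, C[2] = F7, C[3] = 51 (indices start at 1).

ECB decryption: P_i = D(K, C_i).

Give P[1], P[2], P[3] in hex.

P[1] = 5E, P[2] = D6, P[3] = 85

P[1]: D(K, E6) = 5E.
P[2]: D(K, F7) = D6.
P[3]: D(K, 51) = 85.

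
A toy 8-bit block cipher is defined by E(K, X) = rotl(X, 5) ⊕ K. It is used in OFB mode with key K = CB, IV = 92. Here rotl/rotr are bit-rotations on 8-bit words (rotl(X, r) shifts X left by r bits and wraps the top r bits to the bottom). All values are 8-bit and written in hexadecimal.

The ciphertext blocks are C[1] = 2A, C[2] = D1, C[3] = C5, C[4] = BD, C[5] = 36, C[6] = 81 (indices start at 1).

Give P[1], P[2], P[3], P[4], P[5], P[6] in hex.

P[1] = B3, P[2] = 29, P[3] = 11, P[4] = EC, P[5] = D7, P[6] = 76

OFB decryption: S_i = E(K, S_{i−1}) with S_{0} = IV; P_i = C_i ⊕ S_i.
P[1]: S = E(K, 92) = 99; 2A ⊕ 99 = B3.
P[2]: S = E(K, 99) = F8; D1 ⊕ F8 = 29.
P[3]: S = E(K, F8) = D4; C5 ⊕ D4 = 11.
P[4]: S = E(K, D4) = 51; BD ⊕ 51 = EC.
P[5]: S = E(K, 51) = E1; 36 ⊕ E1 = D7.
P[6]: S = E(K, E1) = F7; 81 ⊕ F7 = 76.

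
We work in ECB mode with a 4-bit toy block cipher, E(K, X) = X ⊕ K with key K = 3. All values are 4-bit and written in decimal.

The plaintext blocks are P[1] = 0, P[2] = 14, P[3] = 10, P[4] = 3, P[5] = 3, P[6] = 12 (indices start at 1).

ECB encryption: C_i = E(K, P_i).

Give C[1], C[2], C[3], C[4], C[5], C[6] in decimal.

C[1] = 3, C[2] = 13, C[3] = 9, C[4] = 0, C[5] = 0, C[6] = 15

C[1]: E(K, 0) = 3.
C[2]: E(K, 14) = 13.
C[3]: E(K, 10) = 9.
C[4]: E(K, 3) = 0.
C[5]: E(K, 3) = 0.
C[6]: E(K, 12) = 15.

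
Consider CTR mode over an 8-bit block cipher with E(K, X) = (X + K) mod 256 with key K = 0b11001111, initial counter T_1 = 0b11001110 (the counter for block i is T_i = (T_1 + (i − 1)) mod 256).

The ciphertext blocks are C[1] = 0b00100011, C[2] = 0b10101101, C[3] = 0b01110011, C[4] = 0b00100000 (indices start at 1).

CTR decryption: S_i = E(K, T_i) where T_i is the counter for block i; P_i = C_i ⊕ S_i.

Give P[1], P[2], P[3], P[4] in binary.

P[1]: T = 0b11001110, S = E(K, T) = 0b10011101; 0b00100011 ⊕ 0b10011101 = 0b10111110.
P[2]: T = 0b11001111, S = E(K, T) = 0b10011110; 0b10101101 ⊕ 0b10011110 = 0b00110011.
P[3]: T = 0b11010000, S = E(K, T) = 0b10011111; 0b01110011 ⊕ 0b10011111 = 0b11101100.
P[4]: T = 0b11010001, S = E(K, T) = 0b10100000; 0b00100000 ⊕ 0b10100000 = 0b10000000.

P[1] = 0b10111110, P[2] = 0b00110011, P[3] = 0b11101100, P[4] = 0b10000000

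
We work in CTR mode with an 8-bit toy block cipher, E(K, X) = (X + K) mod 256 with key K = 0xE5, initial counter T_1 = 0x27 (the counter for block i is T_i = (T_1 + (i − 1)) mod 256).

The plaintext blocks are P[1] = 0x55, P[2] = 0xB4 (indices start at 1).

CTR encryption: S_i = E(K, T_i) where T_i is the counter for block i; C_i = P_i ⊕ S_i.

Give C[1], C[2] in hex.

C[1] = 0x59, C[2] = 0xB9

C[1]: T = 0x27, S = E(K, T) = 0x0C; 0x55 ⊕ 0x0C = 0x59.
C[2]: T = 0x28, S = E(K, T) = 0x0D; 0xB4 ⊕ 0x0D = 0xB9.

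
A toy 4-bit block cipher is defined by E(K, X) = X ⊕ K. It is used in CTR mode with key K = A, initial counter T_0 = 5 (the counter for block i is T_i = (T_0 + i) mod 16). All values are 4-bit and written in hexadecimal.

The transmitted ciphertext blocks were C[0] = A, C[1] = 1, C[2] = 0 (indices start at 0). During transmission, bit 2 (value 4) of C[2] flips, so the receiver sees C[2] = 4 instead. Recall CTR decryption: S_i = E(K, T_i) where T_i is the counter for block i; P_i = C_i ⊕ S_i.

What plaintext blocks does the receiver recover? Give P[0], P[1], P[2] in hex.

Only C[2] changed, to 4. In CTR, a change in C_i flips the same bit in P_i only; the keystream is unaffected. Decrypting the received ciphertext:
P[0]: T = 5, S = E(K, T) = F; A ⊕ F = 5.
P[1]: T = 6, S = E(K, T) = C; 1 ⊕ C = D.
P[2]: T = 7, S = E(K, T) = D; 4 ⊕ D = 9.
Blocks that differ from the original plaintext: P[2].

P[0] = 5, P[1] = D, P[2] = 9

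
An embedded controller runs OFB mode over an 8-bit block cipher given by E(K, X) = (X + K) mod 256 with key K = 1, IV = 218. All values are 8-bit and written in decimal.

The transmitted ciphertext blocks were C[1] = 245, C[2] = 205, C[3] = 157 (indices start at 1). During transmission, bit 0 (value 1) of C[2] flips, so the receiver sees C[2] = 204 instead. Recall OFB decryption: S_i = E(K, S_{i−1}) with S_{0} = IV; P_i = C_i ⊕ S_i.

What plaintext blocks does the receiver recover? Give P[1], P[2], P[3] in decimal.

Only C[2] changed, to 204. In OFB, a change in C_i flips the same bit in P_i only; the keystream is unaffected. Decrypting the received ciphertext:
P[1]: S = E(K, 218) = 219; 245 ⊕ 219 = 46.
P[2]: S = E(K, 219) = 220; 204 ⊕ 220 = 16.
P[3]: S = E(K, 220) = 221; 157 ⊕ 221 = 64.
Blocks that differ from the original plaintext: P[2].

P[1] = 46, P[2] = 16, P[3] = 64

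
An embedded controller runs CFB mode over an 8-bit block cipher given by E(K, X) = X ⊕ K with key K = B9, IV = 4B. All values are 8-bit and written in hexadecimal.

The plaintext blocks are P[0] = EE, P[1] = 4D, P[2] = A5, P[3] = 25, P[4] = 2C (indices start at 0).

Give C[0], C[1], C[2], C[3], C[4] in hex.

C[0] = 1C, C[1] = E8, C[2] = F4, C[3] = 68, C[4] = FD

CFB encryption: C_i = P_i ⊕ E(K, C_{i−1}), with C_{−1} = IV.
C[0]: E(K, 4B) = F2; EE ⊕ F2 = 1C.
C[1]: E(K, 1C) = A5; 4D ⊕ A5 = E8.
C[2]: E(K, E8) = 51; A5 ⊕ 51 = F4.
C[3]: E(K, F4) = 4D; 25 ⊕ 4D = 68.
C[4]: E(K, 68) = D1; 2C ⊕ D1 = FD.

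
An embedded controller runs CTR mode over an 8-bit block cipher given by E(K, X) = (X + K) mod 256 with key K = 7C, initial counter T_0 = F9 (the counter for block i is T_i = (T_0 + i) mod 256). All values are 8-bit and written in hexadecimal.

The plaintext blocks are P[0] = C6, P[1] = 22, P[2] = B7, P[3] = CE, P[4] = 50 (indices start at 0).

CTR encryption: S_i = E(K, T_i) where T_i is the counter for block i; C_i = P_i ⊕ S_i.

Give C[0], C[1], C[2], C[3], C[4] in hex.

C[0]: T = F9, S = E(K, T) = 75; C6 ⊕ 75 = B3.
C[1]: T = FA, S = E(K, T) = 76; 22 ⊕ 76 = 54.
C[2]: T = FB, S = E(K, T) = 77; B7 ⊕ 77 = C0.
C[3]: T = FC, S = E(K, T) = 78; CE ⊕ 78 = B6.
C[4]: T = FD, S = E(K, T) = 79; 50 ⊕ 79 = 29.

C[0] = B3, C[1] = 54, C[2] = C0, C[3] = B6, C[4] = 29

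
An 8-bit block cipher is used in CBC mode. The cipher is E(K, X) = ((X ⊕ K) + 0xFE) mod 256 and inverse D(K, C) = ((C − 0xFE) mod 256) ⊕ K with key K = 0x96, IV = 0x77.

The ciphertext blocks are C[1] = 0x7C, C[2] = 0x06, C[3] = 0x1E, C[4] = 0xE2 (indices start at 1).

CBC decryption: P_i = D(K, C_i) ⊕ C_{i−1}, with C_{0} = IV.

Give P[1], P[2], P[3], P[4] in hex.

P[1] = 0x9F, P[2] = 0xE2, P[3] = 0xB0, P[4] = 0x6C

P[1]: D(K, 0x7C) = 0xE8; 0xE8 ⊕ 0x77 = 0x9F.
P[2]: D(K, 0x06) = 0x9E; 0x9E ⊕ 0x7C = 0xE2.
P[3]: D(K, 0x1E) = 0xB6; 0xB6 ⊕ 0x06 = 0xB0.
P[4]: D(K, 0xE2) = 0x72; 0x72 ⊕ 0x1E = 0x6C.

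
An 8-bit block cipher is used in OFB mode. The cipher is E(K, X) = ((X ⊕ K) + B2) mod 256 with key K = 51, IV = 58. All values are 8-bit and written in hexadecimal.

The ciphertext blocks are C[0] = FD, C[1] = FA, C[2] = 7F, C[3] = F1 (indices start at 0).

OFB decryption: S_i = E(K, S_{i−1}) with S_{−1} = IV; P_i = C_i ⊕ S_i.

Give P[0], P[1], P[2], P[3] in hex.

P[0] = 46, P[1] = 66, P[2] = 00, P[3] = 11

P[0]: S = E(K, 58) = BB; FD ⊕ BB = 46.
P[1]: S = E(K, BB) = 9C; FA ⊕ 9C = 66.
P[2]: S = E(K, 9C) = 7F; 7F ⊕ 7F = 00.
P[3]: S = E(K, 7F) = E0; F1 ⊕ E0 = 11.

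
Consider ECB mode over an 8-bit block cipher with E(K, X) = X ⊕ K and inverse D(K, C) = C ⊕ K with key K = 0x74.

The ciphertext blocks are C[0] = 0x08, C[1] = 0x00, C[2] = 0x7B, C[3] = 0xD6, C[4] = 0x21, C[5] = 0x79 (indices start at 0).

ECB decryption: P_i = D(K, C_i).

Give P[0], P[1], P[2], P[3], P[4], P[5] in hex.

P[0] = 0x7C, P[1] = 0x74, P[2] = 0x0F, P[3] = 0xA2, P[4] = 0x55, P[5] = 0x0D

P[0]: D(K, 0x08) = 0x7C.
P[1]: D(K, 0x00) = 0x74.
P[2]: D(K, 0x7B) = 0x0F.
P[3]: D(K, 0xD6) = 0xA2.
P[4]: D(K, 0x21) = 0x55.
P[5]: D(K, 0x79) = 0x0D.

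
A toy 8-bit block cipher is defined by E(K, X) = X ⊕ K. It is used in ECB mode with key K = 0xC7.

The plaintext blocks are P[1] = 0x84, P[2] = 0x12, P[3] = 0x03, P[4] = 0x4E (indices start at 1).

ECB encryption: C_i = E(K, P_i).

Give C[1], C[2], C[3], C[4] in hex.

C[1] = 0x43, C[2] = 0xD5, C[3] = 0xC4, C[4] = 0x89

C[1]: E(K, 0x84) = 0x43.
C[2]: E(K, 0x12) = 0xD5.
C[3]: E(K, 0x03) = 0xC4.
C[4]: E(K, 0x4E) = 0x89.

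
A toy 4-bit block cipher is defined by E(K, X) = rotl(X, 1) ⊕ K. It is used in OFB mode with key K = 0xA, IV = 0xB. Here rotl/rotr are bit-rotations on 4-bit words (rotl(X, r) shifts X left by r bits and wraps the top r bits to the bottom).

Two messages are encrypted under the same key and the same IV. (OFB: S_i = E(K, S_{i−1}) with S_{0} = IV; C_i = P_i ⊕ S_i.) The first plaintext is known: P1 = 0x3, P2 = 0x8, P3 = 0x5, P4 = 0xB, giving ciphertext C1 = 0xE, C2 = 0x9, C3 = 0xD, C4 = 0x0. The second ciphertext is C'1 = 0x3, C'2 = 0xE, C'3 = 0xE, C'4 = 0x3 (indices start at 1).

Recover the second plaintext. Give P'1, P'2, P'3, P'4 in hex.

P'1 = 0xE, P'2 = 0xF, P'3 = 0x6, P'4 = 0x8

In OFB with a reused IV, both messages share the same keystream S_i, so C_i ⊕ C'_i = P_i ⊕ P'_i and thus P'_i = P_i ⊕ C_i ⊕ C'_i.
P'1: 0x3 ⊕ 0xE ⊕ 0x3 = 0xE.
P'2: 0x8 ⊕ 0x9 ⊕ 0xE = 0xF.
P'3: 0x5 ⊕ 0xD ⊕ 0xE = 0x6.
P'4: 0xB ⊕ 0x0 ⊕ 0x3 = 0x8.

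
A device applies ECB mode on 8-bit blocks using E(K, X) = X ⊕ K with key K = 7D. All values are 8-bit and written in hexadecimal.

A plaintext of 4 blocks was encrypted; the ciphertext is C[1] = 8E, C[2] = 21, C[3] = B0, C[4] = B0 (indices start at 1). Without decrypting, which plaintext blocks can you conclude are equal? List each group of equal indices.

P[3] = P[4]

ECB encrypts each block independently with the same key, so equal ciphertext blocks imply equal plaintext blocks.
C[3] = C[4] = B0, so P[3] = P[4].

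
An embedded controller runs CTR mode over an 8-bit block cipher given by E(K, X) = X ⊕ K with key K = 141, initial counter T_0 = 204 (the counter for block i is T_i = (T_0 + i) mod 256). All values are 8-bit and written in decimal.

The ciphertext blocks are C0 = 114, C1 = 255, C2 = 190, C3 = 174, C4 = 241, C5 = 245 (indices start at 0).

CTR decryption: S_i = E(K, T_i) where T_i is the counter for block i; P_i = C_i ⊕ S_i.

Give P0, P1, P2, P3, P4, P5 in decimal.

P0 = 51, P1 = 191, P2 = 253, P3 = 236, P4 = 172, P5 = 169

P0: T = 204, S = E(K, T) = 65; 114 ⊕ 65 = 51.
P1: T = 205, S = E(K, T) = 64; 255 ⊕ 64 = 191.
P2: T = 206, S = E(K, T) = 67; 190 ⊕ 67 = 253.
P3: T = 207, S = E(K, T) = 66; 174 ⊕ 66 = 236.
P4: T = 208, S = E(K, T) = 93; 241 ⊕ 93 = 172.
P5: T = 209, S = E(K, T) = 92; 245 ⊕ 92 = 169.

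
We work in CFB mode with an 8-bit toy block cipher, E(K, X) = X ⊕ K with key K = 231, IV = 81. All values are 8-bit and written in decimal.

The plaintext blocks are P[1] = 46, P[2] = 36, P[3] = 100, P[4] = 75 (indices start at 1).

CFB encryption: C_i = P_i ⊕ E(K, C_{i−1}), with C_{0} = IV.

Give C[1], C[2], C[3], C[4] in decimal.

C[1] = 152, C[2] = 91, C[3] = 216, C[4] = 116

C[1]: E(K, 81) = 182; 46 ⊕ 182 = 152.
C[2]: E(K, 152) = 127; 36 ⊕ 127 = 91.
C[3]: E(K, 91) = 188; 100 ⊕ 188 = 216.
C[4]: E(K, 216) = 63; 75 ⊕ 63 = 116.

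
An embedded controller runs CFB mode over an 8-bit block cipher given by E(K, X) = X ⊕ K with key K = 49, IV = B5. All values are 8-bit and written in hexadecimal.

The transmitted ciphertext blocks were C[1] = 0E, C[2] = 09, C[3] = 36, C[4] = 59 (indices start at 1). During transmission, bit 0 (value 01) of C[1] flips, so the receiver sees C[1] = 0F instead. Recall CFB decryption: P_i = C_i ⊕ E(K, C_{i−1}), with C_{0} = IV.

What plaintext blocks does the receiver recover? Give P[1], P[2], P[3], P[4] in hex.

Only C[1] changed, to 0F. In CFB, a change in C_i flips the same bit in P_i and garbles P_{i+1}. Decrypting the received ciphertext:
P[1]: E(K, B5) = FC; 0F ⊕ FC = F3.
P[2]: E(K, 0F) = 46; 09 ⊕ 46 = 4F.
P[3]: E(K, 09) = 40; 36 ⊕ 40 = 76.
P[4]: E(K, 36) = 7F; 59 ⊕ 7F = 26.
Blocks that differ from the original plaintext: P[1], P[2].

P[1] = F3, P[2] = 4F, P[3] = 76, P[4] = 26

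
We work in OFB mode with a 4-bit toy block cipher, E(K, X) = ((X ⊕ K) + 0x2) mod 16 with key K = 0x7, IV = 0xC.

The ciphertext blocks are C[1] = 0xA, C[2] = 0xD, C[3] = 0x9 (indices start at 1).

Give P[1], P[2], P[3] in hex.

P[1] = 0x7, P[2] = 0x1, P[3] = 0x4

OFB decryption: S_i = E(K, S_{i−1}) with S_{0} = IV; P_i = C_i ⊕ S_i.
P[1]: S = E(K, 0xC) = 0xD; 0xA ⊕ 0xD = 0x7.
P[2]: S = E(K, 0xD) = 0xC; 0xD ⊕ 0xC = 0x1.
P[3]: S = E(K, 0xC) = 0xD; 0x9 ⊕ 0xD = 0x4.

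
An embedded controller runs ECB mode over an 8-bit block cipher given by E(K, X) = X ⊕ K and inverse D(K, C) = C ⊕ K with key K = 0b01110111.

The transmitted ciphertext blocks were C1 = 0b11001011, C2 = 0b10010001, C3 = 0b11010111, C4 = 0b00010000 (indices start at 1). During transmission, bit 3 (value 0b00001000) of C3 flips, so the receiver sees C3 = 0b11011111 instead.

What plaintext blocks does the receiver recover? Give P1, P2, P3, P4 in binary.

ECB decryption: P_i = D(K, C_i).
Only C3 changed, to 0b11011111. In ECB, a change in C_i affects only P_i. Decrypting the received ciphertext:
P1: D(K, 0b11001011) = 0b10111100.
P2: D(K, 0b10010001) = 0b11100110.
P3: D(K, 0b11011111) = 0b10101000.
P4: D(K, 0b00010000) = 0b01100111.
Blocks that differ from the original plaintext: P3.

P1 = 0b10111100, P2 = 0b11100110, P3 = 0b10101000, P4 = 0b01100111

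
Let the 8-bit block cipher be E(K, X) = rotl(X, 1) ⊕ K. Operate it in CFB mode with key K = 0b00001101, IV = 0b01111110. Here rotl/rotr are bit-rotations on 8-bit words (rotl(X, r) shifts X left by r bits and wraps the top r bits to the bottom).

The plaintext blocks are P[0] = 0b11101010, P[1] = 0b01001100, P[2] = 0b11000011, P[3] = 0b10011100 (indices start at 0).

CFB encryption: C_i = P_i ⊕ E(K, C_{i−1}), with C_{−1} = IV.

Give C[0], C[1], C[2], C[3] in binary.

C[0]: E(K, 0b01111110) = 0b11110001; 0b11101010 ⊕ 0b11110001 = 0b00011011.
C[1]: E(K, 0b00011011) = 0b00111011; 0b01001100 ⊕ 0b00111011 = 0b01110111.
C[2]: E(K, 0b01110111) = 0b11100011; 0b11000011 ⊕ 0b11100011 = 0b00100000.
C[3]: E(K, 0b00100000) = 0b01001101; 0b10011100 ⊕ 0b01001101 = 0b11010001.

C[0] = 0b00011011, C[1] = 0b01110111, C[2] = 0b00100000, C[3] = 0b11010001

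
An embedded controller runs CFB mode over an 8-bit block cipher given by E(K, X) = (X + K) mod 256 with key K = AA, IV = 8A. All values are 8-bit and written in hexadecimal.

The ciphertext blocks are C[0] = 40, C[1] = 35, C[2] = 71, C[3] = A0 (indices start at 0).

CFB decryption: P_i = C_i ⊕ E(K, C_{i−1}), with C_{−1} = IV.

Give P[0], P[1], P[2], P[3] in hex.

P[0] = 74, P[1] = DF, P[2] = AE, P[3] = BB

P[0]: E(K, 8A) = 34; 40 ⊕ 34 = 74.
P[1]: E(K, 40) = EA; 35 ⊕ EA = DF.
P[2]: E(K, 35) = DF; 71 ⊕ DF = AE.
P[3]: E(K, 71) = 1B; A0 ⊕ 1B = BB.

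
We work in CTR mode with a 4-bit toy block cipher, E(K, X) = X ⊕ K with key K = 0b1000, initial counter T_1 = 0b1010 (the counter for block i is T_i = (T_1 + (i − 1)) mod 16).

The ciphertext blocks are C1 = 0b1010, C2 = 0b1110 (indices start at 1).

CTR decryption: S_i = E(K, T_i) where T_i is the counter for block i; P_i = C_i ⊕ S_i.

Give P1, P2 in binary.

P1: T = 0b1010, S = E(K, T) = 0b0010; 0b1010 ⊕ 0b0010 = 0b1000.
P2: T = 0b1011, S = E(K, T) = 0b0011; 0b1110 ⊕ 0b0011 = 0b1101.

P1 = 0b1000, P2 = 0b1101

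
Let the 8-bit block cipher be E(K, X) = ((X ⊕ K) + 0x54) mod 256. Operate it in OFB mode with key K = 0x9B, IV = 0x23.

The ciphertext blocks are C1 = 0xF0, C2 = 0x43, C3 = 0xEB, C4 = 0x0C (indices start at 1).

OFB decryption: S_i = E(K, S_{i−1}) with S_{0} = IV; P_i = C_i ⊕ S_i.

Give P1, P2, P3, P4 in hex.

P1: S = E(K, 0x23) = 0x0C; 0xF0 ⊕ 0x0C = 0xFC.
P2: S = E(K, 0x0C) = 0xEB; 0x43 ⊕ 0xEB = 0xA8.
P3: S = E(K, 0xEB) = 0xC4; 0xEB ⊕ 0xC4 = 0x2F.
P4: S = E(K, 0xC4) = 0xB3; 0x0C ⊕ 0xB3 = 0xBF.

P1 = 0xFC, P2 = 0xA8, P3 = 0x2F, P4 = 0xBF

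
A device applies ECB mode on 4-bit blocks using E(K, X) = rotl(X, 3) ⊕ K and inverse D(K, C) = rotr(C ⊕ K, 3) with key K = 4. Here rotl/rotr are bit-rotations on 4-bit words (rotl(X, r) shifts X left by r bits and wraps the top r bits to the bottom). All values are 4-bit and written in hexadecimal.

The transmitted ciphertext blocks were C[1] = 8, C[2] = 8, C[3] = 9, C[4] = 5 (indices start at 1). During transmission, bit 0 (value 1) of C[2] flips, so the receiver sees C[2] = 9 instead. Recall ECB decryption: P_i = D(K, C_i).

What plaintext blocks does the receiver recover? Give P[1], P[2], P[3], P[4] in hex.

P[1] = 9, P[2] = B, P[3] = B, P[4] = 2

Only C[2] changed, to 9. In ECB, a change in C_i affects only P_i. Decrypting the received ciphertext:
P[1]: D(K, 8) = 9.
P[2]: D(K, 9) = B.
P[3]: D(K, 9) = B.
P[4]: D(K, 5) = 2.
Blocks that differ from the original plaintext: P[2].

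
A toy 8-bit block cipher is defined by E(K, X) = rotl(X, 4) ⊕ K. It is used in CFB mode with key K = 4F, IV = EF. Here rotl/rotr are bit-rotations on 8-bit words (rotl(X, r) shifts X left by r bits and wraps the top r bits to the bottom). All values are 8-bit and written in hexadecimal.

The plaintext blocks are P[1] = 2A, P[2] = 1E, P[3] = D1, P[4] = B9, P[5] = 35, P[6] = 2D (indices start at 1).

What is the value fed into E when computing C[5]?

F7

CFB encryption: C_i = P_i ⊕ E(K, C_{i−1}), with C_{0} = IV.
C[1]: E(K, EF) = B1; 2A ⊕ B1 = 9B.
C[2]: E(K, 9B) = F6; 1E ⊕ F6 = E8.
C[3]: E(K, E8) = C1; D1 ⊕ C1 = 10.
C[4]: E(K, 10) = 4E; B9 ⊕ 4E = F7.
C[5]: E(K, F7) = 30; 35 ⊕ 30 = 05.
So the input to E for block [5] is F7.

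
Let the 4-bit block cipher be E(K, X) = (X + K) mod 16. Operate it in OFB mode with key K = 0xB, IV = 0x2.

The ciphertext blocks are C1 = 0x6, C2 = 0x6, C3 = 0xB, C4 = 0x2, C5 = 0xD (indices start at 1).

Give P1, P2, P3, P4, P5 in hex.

P1 = 0xB, P2 = 0xE, P3 = 0x8, P4 = 0xC, P5 = 0x4

OFB decryption: S_i = E(K, S_{i−1}) with S_{0} = IV; P_i = C_i ⊕ S_i.
P1: S = E(K, 0x2) = 0xD; 0x6 ⊕ 0xD = 0xB.
P2: S = E(K, 0xD) = 0x8; 0x6 ⊕ 0x8 = 0xE.
P3: S = E(K, 0x8) = 0x3; 0xB ⊕ 0x3 = 0x8.
P4: S = E(K, 0x3) = 0xE; 0x2 ⊕ 0xE = 0xC.
P5: S = E(K, 0xE) = 0x9; 0xD ⊕ 0x9 = 0x4.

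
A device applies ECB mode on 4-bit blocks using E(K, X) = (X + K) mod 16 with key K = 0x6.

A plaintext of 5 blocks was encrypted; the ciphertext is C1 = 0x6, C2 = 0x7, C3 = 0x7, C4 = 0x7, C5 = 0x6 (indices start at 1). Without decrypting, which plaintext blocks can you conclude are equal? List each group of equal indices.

ECB encrypts each block independently with the same key, so equal ciphertext blocks imply equal plaintext blocks.
C1 = C5 = 0x6, so P1 = P5.
C2 = C3 = C4 = 0x7, so P2 = P3 = P4.

P1 = P5; P2 = P3 = P4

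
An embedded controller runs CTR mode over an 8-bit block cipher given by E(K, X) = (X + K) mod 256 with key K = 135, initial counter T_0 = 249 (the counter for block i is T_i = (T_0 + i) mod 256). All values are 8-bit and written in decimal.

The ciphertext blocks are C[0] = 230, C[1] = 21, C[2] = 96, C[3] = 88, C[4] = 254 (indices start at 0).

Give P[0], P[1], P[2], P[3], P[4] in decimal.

P[0] = 102, P[1] = 148, P[2] = 226, P[3] = 219, P[4] = 122

CTR decryption: S_i = E(K, T_i) where T_i is the counter for block i; P_i = C_i ⊕ S_i.
P[0]: T = 249, S = E(K, T) = 128; 230 ⊕ 128 = 102.
P[1]: T = 250, S = E(K, T) = 129; 21 ⊕ 129 = 148.
P[2]: T = 251, S = E(K, T) = 130; 96 ⊕ 130 = 226.
P[3]: T = 252, S = E(K, T) = 131; 88 ⊕ 131 = 219.
P[4]: T = 253, S = E(K, T) = 132; 254 ⊕ 132 = 122.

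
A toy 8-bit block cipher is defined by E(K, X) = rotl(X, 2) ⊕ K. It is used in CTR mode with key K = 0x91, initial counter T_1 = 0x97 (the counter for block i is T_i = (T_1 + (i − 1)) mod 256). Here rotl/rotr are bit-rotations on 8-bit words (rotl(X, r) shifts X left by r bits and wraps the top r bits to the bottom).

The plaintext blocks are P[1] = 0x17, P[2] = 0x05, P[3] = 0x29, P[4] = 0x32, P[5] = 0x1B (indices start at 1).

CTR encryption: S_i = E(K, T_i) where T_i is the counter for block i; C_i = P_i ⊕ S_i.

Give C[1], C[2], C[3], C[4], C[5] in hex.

C[1]: T = 0x97, S = E(K, T) = 0xCF; 0x17 ⊕ 0xCF = 0xD8.
C[2]: T = 0x98, S = E(K, T) = 0xF3; 0x05 ⊕ 0xF3 = 0xF6.
C[3]: T = 0x99, S = E(K, T) = 0xF7; 0x29 ⊕ 0xF7 = 0xDE.
C[4]: T = 0x9A, S = E(K, T) = 0xFB; 0x32 ⊕ 0xFB = 0xC9.
C[5]: T = 0x9B, S = E(K, T) = 0xFF; 0x1B ⊕ 0xFF = 0xE4.

C[1] = 0xD8, C[2] = 0xF6, C[3] = 0xDE, C[4] = 0xC9, C[5] = 0xE4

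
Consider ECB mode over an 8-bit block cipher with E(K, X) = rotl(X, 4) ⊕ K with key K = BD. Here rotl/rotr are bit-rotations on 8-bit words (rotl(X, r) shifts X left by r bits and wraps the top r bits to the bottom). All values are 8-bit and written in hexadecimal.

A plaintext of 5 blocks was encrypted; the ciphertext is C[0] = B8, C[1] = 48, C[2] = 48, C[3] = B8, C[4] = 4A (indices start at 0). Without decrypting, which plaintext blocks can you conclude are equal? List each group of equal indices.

P[0] = P[3]; P[1] = P[2]

ECB encrypts each block independently with the same key, so equal ciphertext blocks imply equal plaintext blocks.
C[0] = C[3] = B8, so P[0] = P[3].
C[1] = C[2] = 48, so P[1] = P[2].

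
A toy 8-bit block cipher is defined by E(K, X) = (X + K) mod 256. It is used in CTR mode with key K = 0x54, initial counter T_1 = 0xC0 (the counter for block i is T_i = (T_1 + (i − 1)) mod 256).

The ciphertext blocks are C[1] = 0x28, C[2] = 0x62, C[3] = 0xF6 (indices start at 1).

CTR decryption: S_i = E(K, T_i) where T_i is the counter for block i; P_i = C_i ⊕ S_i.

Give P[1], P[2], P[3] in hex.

P[1] = 0x3C, P[2] = 0x77, P[3] = 0xE0

P[1]: T = 0xC0, S = E(K, T) = 0x14; 0x28 ⊕ 0x14 = 0x3C.
P[2]: T = 0xC1, S = E(K, T) = 0x15; 0x62 ⊕ 0x15 = 0x77.
P[3]: T = 0xC2, S = E(K, T) = 0x16; 0xF6 ⊕ 0x16 = 0xE0.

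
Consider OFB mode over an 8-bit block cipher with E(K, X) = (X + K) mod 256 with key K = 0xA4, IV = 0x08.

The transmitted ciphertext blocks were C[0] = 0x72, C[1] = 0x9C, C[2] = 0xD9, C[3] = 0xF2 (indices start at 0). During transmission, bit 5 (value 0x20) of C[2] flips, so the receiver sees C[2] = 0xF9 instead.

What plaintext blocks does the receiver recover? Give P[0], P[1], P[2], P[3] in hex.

P[0] = 0xDE, P[1] = 0xCC, P[2] = 0x0D, P[3] = 0x6A

OFB decryption: S_i = E(K, S_{i−1}) with S_{−1} = IV; P_i = C_i ⊕ S_i.
Only C[2] changed, to 0xF9. In OFB, a change in C_i flips the same bit in P_i only; the keystream is unaffected. Decrypting the received ciphertext:
P[0]: S = E(K, 0x08) = 0xAC; 0x72 ⊕ 0xAC = 0xDE.
P[1]: S = E(K, 0xAC) = 0x50; 0x9C ⊕ 0x50 = 0xCC.
P[2]: S = E(K, 0x50) = 0xF4; 0xF9 ⊕ 0xF4 = 0x0D.
P[3]: S = E(K, 0xF4) = 0x98; 0xF2 ⊕ 0x98 = 0x6A.
Blocks that differ from the original plaintext: P[2].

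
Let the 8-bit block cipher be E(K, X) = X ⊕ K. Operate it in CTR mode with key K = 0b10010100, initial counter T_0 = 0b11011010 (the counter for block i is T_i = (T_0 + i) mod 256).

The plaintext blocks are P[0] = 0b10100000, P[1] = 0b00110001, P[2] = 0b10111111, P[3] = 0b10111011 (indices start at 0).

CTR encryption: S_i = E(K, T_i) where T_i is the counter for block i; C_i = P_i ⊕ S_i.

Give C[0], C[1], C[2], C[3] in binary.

C[0]: T = 0b11011010, S = E(K, T) = 0b01001110; 0b10100000 ⊕ 0b01001110 = 0b11101110.
C[1]: T = 0b11011011, S = E(K, T) = 0b01001111; 0b00110001 ⊕ 0b01001111 = 0b01111110.
C[2]: T = 0b11011100, S = E(K, T) = 0b01001000; 0b10111111 ⊕ 0b01001000 = 0b11110111.
C[3]: T = 0b11011101, S = E(K, T) = 0b01001001; 0b10111011 ⊕ 0b01001001 = 0b11110010.

C[0] = 0b11101110, C[1] = 0b01111110, C[2] = 0b11110111, C[3] = 0b11110010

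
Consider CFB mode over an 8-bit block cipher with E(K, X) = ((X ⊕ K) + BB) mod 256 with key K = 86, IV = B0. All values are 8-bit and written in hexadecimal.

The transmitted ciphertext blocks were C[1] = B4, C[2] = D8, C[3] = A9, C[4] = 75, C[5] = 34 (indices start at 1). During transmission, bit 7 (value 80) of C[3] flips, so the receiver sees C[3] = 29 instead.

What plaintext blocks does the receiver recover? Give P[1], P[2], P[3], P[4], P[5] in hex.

CFB decryption: P_i = C_i ⊕ E(K, C_{i−1}), with C_{0} = IV.
Only C[3] changed, to 29. In CFB, a change in C_i flips the same bit in P_i and garbles P_{i+1}. Decrypting the received ciphertext:
P[1]: E(K, B0) = F1; B4 ⊕ F1 = 45.
P[2]: E(K, B4) = ED; D8 ⊕ ED = 35.
P[3]: E(K, D8) = 19; 29 ⊕ 19 = 30.
P[4]: E(K, 29) = 6A; 75 ⊕ 6A = 1F.
P[5]: E(K, 75) = AE; 34 ⊕ AE = 9A.
Blocks that differ from the original plaintext: P[3], P[4].

P[1] = 45, P[2] = 35, P[3] = 30, P[4] = 1F, P[5] = 9A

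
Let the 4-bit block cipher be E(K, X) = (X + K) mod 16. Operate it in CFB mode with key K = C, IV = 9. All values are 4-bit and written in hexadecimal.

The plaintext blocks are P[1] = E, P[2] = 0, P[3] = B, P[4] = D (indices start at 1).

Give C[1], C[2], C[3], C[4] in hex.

CFB encryption: C_i = P_i ⊕ E(K, C_{i−1}), with C_{0} = IV.
C[1]: E(K, 9) = 5; E ⊕ 5 = B.
C[2]: E(K, B) = 7; 0 ⊕ 7 = 7.
C[3]: E(K, 7) = 3; B ⊕ 3 = 8.
C[4]: E(K, 8) = 4; D ⊕ 4 = 9.

C[1] = B, C[2] = 7, C[3] = 8, C[4] = 9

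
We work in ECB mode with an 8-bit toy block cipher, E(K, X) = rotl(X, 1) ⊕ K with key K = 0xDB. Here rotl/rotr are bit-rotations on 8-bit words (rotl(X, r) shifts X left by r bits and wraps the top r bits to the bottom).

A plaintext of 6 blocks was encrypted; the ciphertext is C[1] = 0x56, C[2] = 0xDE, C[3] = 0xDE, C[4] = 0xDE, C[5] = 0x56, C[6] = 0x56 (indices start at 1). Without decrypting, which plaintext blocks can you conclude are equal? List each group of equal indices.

ECB encrypts each block independently with the same key, so equal ciphertext blocks imply equal plaintext blocks.
C[1] = C[5] = C[6] = 0x56, so P[1] = P[5] = P[6].
C[2] = C[3] = C[4] = 0xDE, so P[2] = P[3] = P[4].

P[1] = P[5] = P[6]; P[2] = P[3] = P[4]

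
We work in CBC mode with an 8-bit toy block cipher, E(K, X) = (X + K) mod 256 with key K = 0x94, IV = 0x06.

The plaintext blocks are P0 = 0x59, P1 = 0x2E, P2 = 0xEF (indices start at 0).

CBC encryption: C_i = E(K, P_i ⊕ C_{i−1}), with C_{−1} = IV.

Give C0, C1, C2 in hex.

C0: P0 ⊕ 0x06 = 0x5F; E(K, 0x5F) = 0xF3.
C1: P1 ⊕ 0xF3 = 0xDD; E(K, 0xDD) = 0x71.
C2: P2 ⊕ 0x71 = 0x9E; E(K, 0x9E) = 0x32.

C0 = 0xF3, C1 = 0x71, C2 = 0x32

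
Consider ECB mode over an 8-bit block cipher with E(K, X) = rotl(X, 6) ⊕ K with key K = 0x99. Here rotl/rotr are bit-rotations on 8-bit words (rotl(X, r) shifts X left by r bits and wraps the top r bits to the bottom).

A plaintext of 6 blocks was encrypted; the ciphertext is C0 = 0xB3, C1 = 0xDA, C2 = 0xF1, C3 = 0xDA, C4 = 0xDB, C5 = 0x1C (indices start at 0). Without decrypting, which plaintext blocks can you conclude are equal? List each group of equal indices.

P1 = P3

ECB encrypts each block independently with the same key, so equal ciphertext blocks imply equal plaintext blocks.
C1 = C3 = 0xDA, so P1 = P3.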